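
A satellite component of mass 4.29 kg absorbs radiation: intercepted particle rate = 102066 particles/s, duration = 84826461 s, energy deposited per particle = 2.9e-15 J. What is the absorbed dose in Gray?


Total energy deposited = rate * time * E_per
  = 102066 * 84826461 * 2.9e-15 = 0.0251079 J
Dose = E_total / mass = 0.0251079 / 4.29
Dose = 0.005852658 Gy

0.0059 Gy


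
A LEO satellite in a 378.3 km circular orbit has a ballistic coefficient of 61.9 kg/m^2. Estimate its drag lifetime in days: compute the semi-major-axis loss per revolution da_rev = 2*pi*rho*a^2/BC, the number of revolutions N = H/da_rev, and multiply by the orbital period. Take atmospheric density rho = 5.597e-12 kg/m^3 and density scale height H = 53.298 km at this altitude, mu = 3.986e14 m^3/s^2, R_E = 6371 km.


a = R_E + alt = 6749.3000 km = 6.7493e+06 m
da_rev = 2*pi*rho*a^2/BC = 2*pi*5.597e-12*(6.7493e+06)^2/61.9 = 25.879864 m per revolution
N = H/da_rev = 53298.0000 m / 25.879864 m = 2059.4389 revolutions
P = 2*pi*sqrt(a^3/mu) = 5518.2239 s
lifetime = N*P = 2059.4389 * 5518.2239 = 1.1364445e+07 s = 131.5329 days

131.5329 days


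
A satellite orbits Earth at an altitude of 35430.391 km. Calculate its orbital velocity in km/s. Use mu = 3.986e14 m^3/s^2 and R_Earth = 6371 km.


r = R_E + alt = 6371.0 + 35430.391 = 41801.3910 km = 4.1801391e+07 m
v = sqrt(mu/r) = sqrt(3.986e14 / 4.1801391e+07) = 3087.9715 m/s = 3.0880 km/s

3.0880 km/s


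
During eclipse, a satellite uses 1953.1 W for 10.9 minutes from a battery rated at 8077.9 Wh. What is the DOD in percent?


E_used = P * t / 60 = 1953.1 * 10.9 / 60 = 354.8132 Wh
DOD = E_used / E_total * 100 = 354.8132 / 8077.9 * 100
DOD = 4.3924 %

4.3924 %


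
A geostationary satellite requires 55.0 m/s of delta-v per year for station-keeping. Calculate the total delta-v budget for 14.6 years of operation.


dV = rate * years = 55.0 * 14.6
dV = 803.0000 m/s

803.0000 m/s


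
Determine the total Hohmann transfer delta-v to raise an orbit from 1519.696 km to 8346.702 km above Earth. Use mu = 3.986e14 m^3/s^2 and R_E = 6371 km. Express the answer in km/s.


r1 = 7890.6960 km = 7.890696e+06 m
r2 = 14717.7020 km = 1.4717702e+07 m
dv1 = sqrt(mu/r1)*(sqrt(2*r2/(r1+r2)) - 1) = 1002.4140 m/s
dv2 = sqrt(mu/r2)*(1 - sqrt(2*r1/(r1+r2))) = 856.1674 m/s
total dv = |dv1| + |dv2| = 1002.4140 + 856.1674 = 1858.5814 m/s = 1.8586 km/s

1.8586 km/s


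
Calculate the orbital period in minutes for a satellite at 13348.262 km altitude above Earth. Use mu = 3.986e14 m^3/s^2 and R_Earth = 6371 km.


r = 19719.2620 km = 1.9719262e+07 m
T = 2*pi*sqrt(r^3/mu) = 2*pi*sqrt(7.6678211e+21 / 3.986e14)
T = 27557.9690 s = 459.2995 min

459.2995 minutes


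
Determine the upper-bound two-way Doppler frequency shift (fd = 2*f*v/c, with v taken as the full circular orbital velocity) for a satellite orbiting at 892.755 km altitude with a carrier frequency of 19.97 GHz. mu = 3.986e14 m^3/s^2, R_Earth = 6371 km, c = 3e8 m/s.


r = 7.263755e+06 m
v = sqrt(mu/r) = 7407.7796 m/s (worst-case radial velocity)
f = 19.97 GHz = 1.997e+10 Hz
fd = 2*f*v/c = 2*1.997e+10*7407.7796/3.0e+08
fd = 986222.3929 Hz

986222.3929 Hz


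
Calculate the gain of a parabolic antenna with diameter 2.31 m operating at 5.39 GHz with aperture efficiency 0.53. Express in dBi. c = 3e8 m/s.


lambda = c/f = 3e8 / 5.39e+09 = 0.05565863 m
G = eta*(pi*D/lambda)^2 = 0.53*(pi*2.31/0.05565863)^2
G = 9010.2034 (linear)
G = 10*log10(9010.2034) = 39.5473 dBi

39.5473 dBi


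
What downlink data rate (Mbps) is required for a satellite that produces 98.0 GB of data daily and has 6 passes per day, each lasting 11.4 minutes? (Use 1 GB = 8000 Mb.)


total contact time = 6 * 11.4 * 60 = 4104.0000 s
data = 98.0 GB = 784000.0000 Mb
rate = 784000.0000 / 4104.0000 = 191.0331 Mbps

191.0331 Mbps


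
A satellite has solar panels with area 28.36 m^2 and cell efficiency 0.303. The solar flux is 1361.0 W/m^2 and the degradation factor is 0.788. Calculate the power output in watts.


P = area * eta * S * degradation
P = 28.36 * 0.303 * 1361.0 * 0.788
P = 9215.8033 W

9215.8033 W


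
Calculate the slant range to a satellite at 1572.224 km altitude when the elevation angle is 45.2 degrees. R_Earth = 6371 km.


h = 1572.224 km, el = 45.2 deg
d = -R_E*sin(el) + sqrt((R_E*sin(el))^2 + 2*R_E*h + h^2)
d = -6371.0000*sin(0.7888888) + sqrt((6371.0000*0.7095707)^2 + 2*6371.0000*1572.224 + 1572.224^2)
d = 2032.3143 km

2032.3143 km


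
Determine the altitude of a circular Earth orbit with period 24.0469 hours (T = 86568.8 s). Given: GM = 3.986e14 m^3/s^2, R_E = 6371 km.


T = 86568.8 s
r = (mu*T^2/(4*pi^2))^(1/3) = (3.986e14 * 86568.8^2 / (4*pi^2))^(1/3)
r = 4.229608e+07 m = 42296.0799 km
alt = r - R_E = 42296.0799 - 6371 = 35925.0799 km

35925.0799 km


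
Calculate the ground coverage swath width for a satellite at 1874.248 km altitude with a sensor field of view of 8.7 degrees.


FOV = 8.7 deg = 0.1518436 rad
swath = 2 * alt * tan(FOV/2) = 2 * 1874.248 * tan(0.07592182)
swath = 2 * 1874.248 * 0.07606803
swath = 285.1407 km

285.1407 km


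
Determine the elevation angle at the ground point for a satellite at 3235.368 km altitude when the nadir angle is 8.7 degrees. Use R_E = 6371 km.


r = R_E + alt = 9606.3680 km
Law of sines in the satellite / Earth-center / ground-point triangle:
  sin(nadir)/R_E = sin(90 + el)/r  =>  cos(el) = (r/R_E)*sin(nadir)
cos(el) = (9606.3680 / 6371.0000) * sin(8.7 deg) = 0.2280752
el = arccos(0.2280752) = 76.8162 deg
(Earth-central angle = 90 - nadir - el = 4.4838 deg)

76.8162 degrees


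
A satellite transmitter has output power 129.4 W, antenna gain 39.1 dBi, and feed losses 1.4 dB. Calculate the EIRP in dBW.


Pt = 129.4 W = 21.1193 dBW
EIRP = Pt_dBW + Gt - losses = 21.1193 + 39.1 - 1.4 = 58.8193 dBW

58.8193 dBW


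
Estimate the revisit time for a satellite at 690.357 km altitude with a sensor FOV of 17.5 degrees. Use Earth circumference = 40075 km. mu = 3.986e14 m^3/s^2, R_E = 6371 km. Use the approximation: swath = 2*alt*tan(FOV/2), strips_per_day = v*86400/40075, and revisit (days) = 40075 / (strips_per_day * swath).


swath = 2*690.357*tan(0.1527163) = 212.5122 km
v = sqrt(mu/r) = 7513.1933 m/s = 7.5132 km/s
strips/day = v*86400/40075 = 7.5132*86400/40075 = 16.1981
coverage/day = strips * swath = 16.1981 * 212.5122 = 3442.2996 km
revisit = 40075 / 3442.2996 = 11.6419 days

11.6419 days


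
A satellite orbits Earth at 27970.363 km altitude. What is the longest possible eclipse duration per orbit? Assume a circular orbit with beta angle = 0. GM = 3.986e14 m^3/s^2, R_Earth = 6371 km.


r = 34341.3630 km
T = 1055.5681 min
Eclipse fraction = arcsin(R_E/r)/pi = arcsin(6371.0000/34341.3630)/pi
= arcsin(0.1855197)/pi = 0.05939686
Eclipse duration = 0.05939686 * 1055.5681 = 62.6974 min

62.6974 minutes


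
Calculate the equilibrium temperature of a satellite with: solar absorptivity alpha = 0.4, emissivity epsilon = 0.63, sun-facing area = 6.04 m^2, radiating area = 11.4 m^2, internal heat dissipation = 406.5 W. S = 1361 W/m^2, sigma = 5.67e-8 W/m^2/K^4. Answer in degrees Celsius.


Numerator = alpha*S*A_sun + Q_int = 0.4*1361*6.04 + 406.5 = 3694.6760 W
Denominator = eps*sigma*A_rad = 0.63*5.67e-8*11.4 = 4.072194e-07 W/K^4
T^4 = 9.0729371e+09 K^4
T = 308.6292 K = 35.4792 C

35.4792 degrees Celsius


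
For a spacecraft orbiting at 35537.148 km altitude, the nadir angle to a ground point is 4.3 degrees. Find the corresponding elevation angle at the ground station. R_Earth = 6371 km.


r = R_E + alt = 41908.1480 km
Law of sines in the satellite / Earth-center / ground-point triangle:
  sin(nadir)/R_E = sin(90 + el)/r  =>  cos(el) = (r/R_E)*sin(nadir)
cos(el) = (41908.1480 / 6371.0000) * sin(4.3 deg) = 0.4932067
el = arccos(0.4932067) = 60.4484 deg
(Earth-central angle = 90 - nadir - el = 25.2516 deg)

60.4484 degrees


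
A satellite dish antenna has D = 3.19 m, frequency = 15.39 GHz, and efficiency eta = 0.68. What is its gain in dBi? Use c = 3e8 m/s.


lambda = c/f = 3e8 / 1.539e+10 = 0.01949318 m
G = eta*(pi*D/lambda)^2 = 0.68*(pi*3.19/0.01949318)^2
G = 179731.7299 (linear)
G = 10*log10(179731.7299) = 52.5462 dBi

52.5462 dBi


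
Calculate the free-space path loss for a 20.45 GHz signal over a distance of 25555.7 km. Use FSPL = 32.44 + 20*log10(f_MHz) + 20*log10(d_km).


f = 20.45 GHz = 20450.0000 MHz
d = 25555.7 km
FSPL = 32.44 + 20*log10(20450.0000) + 20*log10(25555.7)
FSPL = 32.44 + 86.2139 + 88.1498
FSPL = 206.8036 dB

206.8036 dB


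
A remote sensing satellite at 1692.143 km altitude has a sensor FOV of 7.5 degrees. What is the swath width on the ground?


FOV = 7.5 deg = 0.1308997 rad
swath = 2 * alt * tan(FOV/2) = 2 * 1692.143 * tan(0.06544985)
swath = 2 * 1692.143 * 0.06554346
swath = 221.8178 km

221.8178 km


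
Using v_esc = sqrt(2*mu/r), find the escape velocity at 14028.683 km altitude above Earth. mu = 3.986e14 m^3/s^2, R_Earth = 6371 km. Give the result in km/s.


r = 6371.0 + 14028.683 = 20399.6830 km = 2.0399683e+07 m
v_esc = sqrt(2*mu/r) = sqrt(2*3.986e14 / 2.0399683e+07)
v_esc = 6251.3230 m/s = 6.2513 km/s

6.2513 km/s


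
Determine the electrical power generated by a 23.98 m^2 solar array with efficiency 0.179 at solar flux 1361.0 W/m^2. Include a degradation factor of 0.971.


P = area * eta * S * degradation
P = 23.98 * 0.179 * 1361.0 * 0.971
P = 5672.5661 W

5672.5661 W


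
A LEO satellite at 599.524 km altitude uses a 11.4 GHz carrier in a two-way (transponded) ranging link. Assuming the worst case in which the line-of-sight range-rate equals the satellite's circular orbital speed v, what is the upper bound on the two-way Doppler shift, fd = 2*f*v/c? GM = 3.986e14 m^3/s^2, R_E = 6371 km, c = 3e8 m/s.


r = 6.970524e+06 m
v = sqrt(mu/r) = 7561.9871 m/s (worst-case radial velocity)
f = 11.4 GHz = 1.14e+10 Hz
fd = 2*f*v/c = 2*1.14e+10*7561.9871/3.0e+08
fd = 574711.0217 Hz

574711.0217 Hz


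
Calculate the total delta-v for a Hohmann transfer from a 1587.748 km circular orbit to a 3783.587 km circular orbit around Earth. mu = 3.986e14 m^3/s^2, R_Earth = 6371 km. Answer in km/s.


r1 = 7958.7480 km = 7.958748e+06 m
r2 = 10154.5870 km = 1.0154587e+07 m
dv1 = sqrt(mu/r1)*(sqrt(2*r2/(r1+r2)) - 1) = 416.6940 m/s
dv2 = sqrt(mu/r2)*(1 - sqrt(2*r1/(r1+r2))) = 392.0251 m/s
total dv = |dv1| + |dv2| = 416.6940 + 392.0251 = 808.7191 m/s = 0.8087191 km/s

0.8087 km/s


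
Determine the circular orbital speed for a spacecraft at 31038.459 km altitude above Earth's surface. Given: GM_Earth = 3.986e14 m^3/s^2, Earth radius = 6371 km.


r = R_E + alt = 6371.0 + 31038.459 = 37409.4590 km = 3.7409459e+07 m
v = sqrt(mu/r) = sqrt(3.986e14 / 3.7409459e+07) = 3264.2088 m/s = 3.2642 km/s

3.2642 km/s


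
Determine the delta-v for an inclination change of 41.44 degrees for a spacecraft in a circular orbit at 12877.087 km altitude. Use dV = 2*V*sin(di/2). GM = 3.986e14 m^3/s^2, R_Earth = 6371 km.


r = 19248.0870 km = 1.9248087e+07 m
V = sqrt(mu/r) = 4550.6649 m/s
di = 41.44 deg = 0.7232644 rad
dV = 2*V*sin(di/2) = 2*4550.6649*sin(0.3616322)
dV = 3220.0628 m/s = 3.2201 km/s

3.2201 km/s


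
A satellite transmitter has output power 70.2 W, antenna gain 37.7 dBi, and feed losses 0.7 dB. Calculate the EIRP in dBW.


Pt = 70.2 W = 18.4634 dBW
EIRP = Pt_dBW + Gt - losses = 18.4634 + 37.7 - 0.7 = 55.4634 dBW

55.4634 dBW


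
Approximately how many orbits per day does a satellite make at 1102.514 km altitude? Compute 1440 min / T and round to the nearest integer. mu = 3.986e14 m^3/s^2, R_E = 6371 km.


r = 7.473514e+06 m
T = 2*pi*sqrt(r^3/mu) = 6429.8153 s = 107.1636 min
revs/day = 1440 / 107.1636 = 13.4374
Rounded: 13 revolutions per day

13 revolutions per day


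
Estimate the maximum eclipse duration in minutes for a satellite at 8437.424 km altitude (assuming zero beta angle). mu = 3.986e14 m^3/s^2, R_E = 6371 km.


r = 14808.4240 km
T = 298.8982 min
Eclipse fraction = arcsin(R_E/r)/pi = arcsin(6371.0000/14808.4240)/pi
= arcsin(0.4302281)/pi = 0.1415669
Eclipse duration = 0.1415669 * 298.8982 = 42.3141 min

42.3141 minutes


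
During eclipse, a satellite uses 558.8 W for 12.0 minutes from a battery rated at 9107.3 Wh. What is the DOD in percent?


E_used = P * t / 60 = 558.8 * 12.0 / 60 = 111.7600 Wh
DOD = E_used / E_total * 100 = 111.7600 / 9107.3 * 100
DOD = 1.2271 %

1.2271 %


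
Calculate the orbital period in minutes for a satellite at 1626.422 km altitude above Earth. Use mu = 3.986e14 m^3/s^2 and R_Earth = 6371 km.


r = 7997.4220 km = 7.997422e+06 m
T = 2*pi*sqrt(r^3/mu) = 2*pi*sqrt(5.1150518e+20 / 3.986e14)
T = 7117.6436 s = 118.6274 min

118.6274 minutes


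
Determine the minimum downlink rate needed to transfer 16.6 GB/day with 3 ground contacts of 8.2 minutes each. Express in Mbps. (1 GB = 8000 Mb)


total contact time = 3 * 8.2 * 60 = 1476.0000 s
data = 16.6 GB = 132800.0000 Mb
rate = 132800.0000 / 1476.0000 = 89.9729 Mbps

89.9729 Mbps


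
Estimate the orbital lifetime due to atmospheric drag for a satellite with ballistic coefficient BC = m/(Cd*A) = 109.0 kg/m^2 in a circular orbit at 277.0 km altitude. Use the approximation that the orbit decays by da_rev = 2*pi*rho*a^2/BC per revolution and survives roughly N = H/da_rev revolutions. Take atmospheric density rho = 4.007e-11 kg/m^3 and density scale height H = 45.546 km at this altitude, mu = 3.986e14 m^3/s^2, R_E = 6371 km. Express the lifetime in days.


a = R_E + alt = 6648.0000 km = 6.648e+06 m
da_rev = 2*pi*rho*a^2/BC = 2*pi*4.007e-11*(6.648e+06)^2/109.0 = 102.083308 m per revolution
N = H/da_rev = 45546.0000 m / 102.083308 m = 446.1650 revolutions
P = 2*pi*sqrt(a^3/mu) = 5394.4570 s
lifetime = N*P = 446.1650 * 5394.4570 = 2.406818e+06 s = 27.8567 days

27.8567 days


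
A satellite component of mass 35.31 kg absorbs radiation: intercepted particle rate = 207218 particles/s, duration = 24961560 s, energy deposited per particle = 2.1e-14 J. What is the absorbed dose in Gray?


Total energy deposited = rate * time * E_per
  = 207218 * 24961560 * 2.1e-14 = 0.1086222 J
Dose = E_total / mass = 0.1086222 / 35.31
Dose = 0.003076244 Gy

0.0031 Gy


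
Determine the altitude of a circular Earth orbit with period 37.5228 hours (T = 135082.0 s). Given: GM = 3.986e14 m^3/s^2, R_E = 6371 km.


T = 135082.0 s
r = (mu*T^2/(4*pi^2))^(1/3) = (3.986e14 * 135082.0^2 / (4*pi^2))^(1/3)
r = 5.690156e+07 m = 56901.5601 km
alt = r - R_E = 56901.5601 - 6371 = 50530.5601 km

50530.5601 km


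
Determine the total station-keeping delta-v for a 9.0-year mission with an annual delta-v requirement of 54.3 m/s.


dV = rate * years = 54.3 * 9.0
dV = 488.7000 m/s

488.7000 m/s


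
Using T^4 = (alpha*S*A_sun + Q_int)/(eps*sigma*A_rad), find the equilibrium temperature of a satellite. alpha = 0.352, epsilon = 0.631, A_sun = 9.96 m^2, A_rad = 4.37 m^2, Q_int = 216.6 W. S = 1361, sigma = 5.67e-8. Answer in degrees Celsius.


Numerator = alpha*S*A_sun + Q_int = 0.352*1361*9.96 + 216.6 = 4988.1571 W
Denominator = eps*sigma*A_rad = 0.631*5.67e-8*4.37 = 1.5634855e-07 W/K^4
T^4 = 3.1904083e+10 K^4
T = 422.6312 K = 149.4812 C

149.4812 degrees Celsius


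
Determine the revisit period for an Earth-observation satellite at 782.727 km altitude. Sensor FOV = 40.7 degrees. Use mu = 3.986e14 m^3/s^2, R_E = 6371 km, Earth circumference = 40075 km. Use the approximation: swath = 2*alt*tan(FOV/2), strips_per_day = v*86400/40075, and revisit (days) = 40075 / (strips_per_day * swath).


swath = 2*782.727*tan(0.3551745) = 580.6326 km
v = sqrt(mu/r) = 7464.5300 m/s = 7.4645 km/s
strips/day = v*86400/40075 = 7.4645*86400/40075 = 16.0932
coverage/day = strips * swath = 16.0932 * 580.6326 = 9344.2418 km
revisit = 40075 / 9344.2418 = 4.2887 days

4.2887 days


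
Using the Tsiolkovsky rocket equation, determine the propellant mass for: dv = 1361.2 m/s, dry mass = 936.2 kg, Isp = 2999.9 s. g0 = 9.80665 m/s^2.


ve = Isp * g0 = 2999.9 * 9.80665 = 29418.969335 m/s
mass ratio = exp(dv/ve) = exp(1361.2/29418.969335) = 1.04735660
m_prop = m_dry * (mr - 1) = 936.2 * (1.04735660 - 1)
m_prop = 44.3352 kg

44.3352 kg


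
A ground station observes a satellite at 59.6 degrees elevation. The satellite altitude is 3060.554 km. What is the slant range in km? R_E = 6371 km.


h = 3060.554 km, el = 59.6 deg
d = -R_E*sin(el) + sqrt((R_E*sin(el))^2 + 2*R_E*h + h^2)
d = -6371.0000*sin(1.0402) + sqrt((6371.0000*0.8625137)^2 + 2*6371.0000*3060.554 + 3060.554^2)
d = 3368.3567 km

3368.3567 km


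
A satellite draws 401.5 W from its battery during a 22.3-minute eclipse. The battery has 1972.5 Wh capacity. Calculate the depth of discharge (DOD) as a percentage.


E_used = P * t / 60 = 401.5 * 22.3 / 60 = 149.2242 Wh
DOD = E_used / E_total * 100 = 149.2242 / 1972.5 * 100
DOD = 7.5652 %

7.5652 %


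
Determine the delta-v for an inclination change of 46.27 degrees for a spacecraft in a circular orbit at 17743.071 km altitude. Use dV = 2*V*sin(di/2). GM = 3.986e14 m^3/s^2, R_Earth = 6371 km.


r = 24114.0710 km = 2.4114071e+07 m
V = sqrt(mu/r) = 4065.6817 m/s
di = 46.27 deg = 0.8075638 rad
dV = 2*V*sin(di/2) = 2*4065.6817*sin(0.4037819)
dV = 3194.8040 m/s = 3.1948 km/s

3.1948 km/s


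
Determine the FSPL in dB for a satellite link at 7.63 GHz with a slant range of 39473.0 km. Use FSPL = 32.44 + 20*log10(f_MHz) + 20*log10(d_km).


f = 7.63 GHz = 7630.0000 MHz
d = 39473.0 km
FSPL = 32.44 + 20*log10(7630.0000) + 20*log10(39473.0)
FSPL = 32.44 + 77.6505 + 91.9260
FSPL = 202.0165 dB

202.0165 dB


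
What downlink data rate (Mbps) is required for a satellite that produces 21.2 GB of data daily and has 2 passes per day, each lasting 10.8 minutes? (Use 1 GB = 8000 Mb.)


total contact time = 2 * 10.8 * 60 = 1296.0000 s
data = 21.2 GB = 169600.0000 Mb
rate = 169600.0000 / 1296.0000 = 130.8642 Mbps

130.8642 Mbps


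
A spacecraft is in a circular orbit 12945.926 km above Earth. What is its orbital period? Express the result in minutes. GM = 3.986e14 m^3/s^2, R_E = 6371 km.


r = 19316.9260 km = 1.9316926e+07 m
T = 2*pi*sqrt(r^3/mu) = 2*pi*sqrt(7.2079879e+21 / 3.986e14)
T = 26718.8797 s = 445.3147 min

445.3147 minutes


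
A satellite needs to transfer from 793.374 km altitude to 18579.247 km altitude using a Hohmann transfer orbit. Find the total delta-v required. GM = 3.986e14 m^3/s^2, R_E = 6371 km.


r1 = 7164.3740 km = 7.164374e+06 m
r2 = 24950.2470 km = 2.4950247e+07 m
dv1 = sqrt(mu/r1)*(sqrt(2*r2/(r1+r2)) - 1) = 1838.8260 m/s
dv2 = sqrt(mu/r2)*(1 - sqrt(2*r1/(r1+r2))) = 1327.1410 m/s
total dv = |dv1| + |dv2| = 1838.8260 + 1327.1410 = 3165.9670 m/s = 3.1660 km/s

3.1660 km/s


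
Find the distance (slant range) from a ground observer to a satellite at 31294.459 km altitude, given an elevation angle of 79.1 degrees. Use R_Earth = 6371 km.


h = 31294.459 km, el = 79.1 deg
d = -R_E*sin(el) + sqrt((R_E*sin(el))^2 + 2*R_E*h + h^2)
d = -6371.0000*sin(1.3806) + sqrt((6371.0000*0.9819587)^2 + 2*6371.0000*31294.459 + 31294.459^2)
d = 31390.1286 km

31390.1286 km


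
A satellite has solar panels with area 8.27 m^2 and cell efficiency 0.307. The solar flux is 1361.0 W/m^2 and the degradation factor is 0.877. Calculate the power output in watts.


P = area * eta * S * degradation
P = 8.27 * 0.307 * 1361.0 * 0.877
P = 3030.4115 W

3030.4115 W


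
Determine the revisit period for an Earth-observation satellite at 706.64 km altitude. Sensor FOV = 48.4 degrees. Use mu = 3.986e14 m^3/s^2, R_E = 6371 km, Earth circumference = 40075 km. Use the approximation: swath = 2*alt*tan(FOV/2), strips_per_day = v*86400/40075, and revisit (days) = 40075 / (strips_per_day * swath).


swath = 2*706.64*tan(0.4223697) = 635.1532 km
v = sqrt(mu/r) = 7504.5458 m/s = 7.5045 km/s
strips/day = v*86400/40075 = 7.5045*86400/40075 = 16.1795
coverage/day = strips * swath = 16.1795 * 635.1532 = 10276.4503 km
revisit = 40075 / 10276.4503 = 3.8997 days

3.8997 days


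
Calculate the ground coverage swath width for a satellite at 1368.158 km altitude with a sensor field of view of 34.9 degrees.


FOV = 34.9 deg = 0.6091199 rad
swath = 2 * alt * tan(FOV/2) = 2 * 1368.158 * tan(0.30456)
swath = 2 * 1368.158 * 0.3143396
swath = 860.1326 km

860.1326 km


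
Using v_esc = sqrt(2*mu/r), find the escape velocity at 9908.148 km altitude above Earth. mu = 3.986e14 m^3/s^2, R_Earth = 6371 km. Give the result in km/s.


r = 6371.0 + 9908.148 = 16279.1480 km = 1.6279148e+07 m
v_esc = sqrt(2*mu/r) = sqrt(2*3.986e14 / 1.6279148e+07)
v_esc = 6997.9012 m/s = 6.9979 km/s

6.9979 km/s


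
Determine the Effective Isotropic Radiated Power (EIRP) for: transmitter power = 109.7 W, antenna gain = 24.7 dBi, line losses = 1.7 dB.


Pt = 109.7 W = 20.4021 dBW
EIRP = Pt_dBW + Gt - losses = 20.4021 + 24.7 - 1.7 = 43.4021 dBW

43.4021 dBW


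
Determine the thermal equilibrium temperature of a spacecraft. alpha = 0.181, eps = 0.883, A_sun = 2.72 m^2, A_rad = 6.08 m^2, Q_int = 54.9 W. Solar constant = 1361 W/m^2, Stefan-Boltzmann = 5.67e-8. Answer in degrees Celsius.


Numerator = alpha*S*A_sun + Q_int = 0.181*1361*2.72 + 54.9 = 724.9475 W
Denominator = eps*sigma*A_rad = 0.883*5.67e-8*6.08 = 3.0440189e-07 W/K^4
T^4 = 2.3815474e+09 K^4
T = 220.9097 K = -52.2403 C

-52.2403 degrees Celsius


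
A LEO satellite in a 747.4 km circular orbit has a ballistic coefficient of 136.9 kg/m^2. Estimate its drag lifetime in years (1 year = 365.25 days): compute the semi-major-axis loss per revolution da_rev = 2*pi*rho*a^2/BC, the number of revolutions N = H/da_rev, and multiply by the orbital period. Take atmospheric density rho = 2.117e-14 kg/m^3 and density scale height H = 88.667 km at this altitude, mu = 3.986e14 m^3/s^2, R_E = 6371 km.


a = R_E + alt = 7118.4000 km = 7.1184e+06 m
da_rev = 2*pi*rho*a^2/BC = 2*pi*2.117e-14*(7.1184e+06)^2/136.9 = 0.0492336524 m per revolution
N = H/da_rev = 88667.0000 m / 0.0492336524 m = 1.800943e+06 revolutions
P = 2*pi*sqrt(a^3/mu) = 5977.0213 s
lifetime = N*P = 1.800943e+06 * 5977.0213 = 1.0764274e+10 s = 124586.5102 days
years = 124586.5102 / 365.25 = 341.0993 years

341.0993 years


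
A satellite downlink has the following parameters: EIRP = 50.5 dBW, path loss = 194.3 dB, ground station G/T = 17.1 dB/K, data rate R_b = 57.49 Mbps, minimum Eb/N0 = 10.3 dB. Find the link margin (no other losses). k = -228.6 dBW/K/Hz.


C/N0 = EIRP - FSPL + G/T - k = 50.5 - 194.3 + 17.1 - (-228.6)
C/N0 = 101.9000 dB-Hz
R_b = 57.49 Mbps = 5.749e+07 bps -> 10*log10(R_b) = 77.5959 dB-Hz
Eb/N0 = C/N0 - 10*log10(R_b) = 101.9000 - 77.5959 = 24.3041 dB
Margin = Eb/N0 - Eb/N0_req = 24.3041 - 10.3 = 14.0041 dB (link closes)

14.0041 dB


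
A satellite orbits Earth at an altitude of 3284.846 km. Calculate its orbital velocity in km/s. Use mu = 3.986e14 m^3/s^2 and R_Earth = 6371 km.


r = R_E + alt = 6371.0 + 3284.846 = 9655.8460 km = 9.655846e+06 m
v = sqrt(mu/r) = sqrt(3.986e14 / 9.655846e+06) = 6425.0052 m/s = 6.4250 km/s

6.4250 km/s


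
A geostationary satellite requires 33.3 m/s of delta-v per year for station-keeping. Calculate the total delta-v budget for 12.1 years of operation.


dV = rate * years = 33.3 * 12.1
dV = 402.9300 m/s

402.9300 m/s


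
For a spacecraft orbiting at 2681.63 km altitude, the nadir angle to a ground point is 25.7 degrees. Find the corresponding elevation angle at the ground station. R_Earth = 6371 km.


r = R_E + alt = 9052.6300 km
Law of sines in the satellite / Earth-center / ground-point triangle:
  sin(nadir)/R_E = sin(90 + el)/r  =>  cos(el) = (r/R_E)*sin(nadir)
cos(el) = (9052.6300 / 6371.0000) * sin(25.7 deg) = 0.6161914
el = arccos(0.6161914) = 51.9615 deg
(Earth-central angle = 90 - nadir - el = 12.3385 deg)

51.9615 degrees


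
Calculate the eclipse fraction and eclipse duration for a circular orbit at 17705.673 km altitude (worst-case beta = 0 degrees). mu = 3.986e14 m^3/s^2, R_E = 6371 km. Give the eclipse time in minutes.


r = 24076.6730 km
T = 619.6617 min
Eclipse fraction = arcsin(R_E/r)/pi = arcsin(6371.0000/24076.6730)/pi
= arcsin(0.264613)/pi = 0.0852442
Eclipse duration = 0.0852442 * 619.6617 = 52.8226 min

52.8226 minutes


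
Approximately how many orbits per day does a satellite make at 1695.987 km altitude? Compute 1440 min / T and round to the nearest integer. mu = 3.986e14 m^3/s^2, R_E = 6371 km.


r = 8.066987e+06 m
T = 2*pi*sqrt(r^3/mu) = 7210.7138 s = 120.1786 min
revs/day = 1440 / 120.1786 = 11.9822
Rounded: 12 revolutions per day

12 revolutions per day


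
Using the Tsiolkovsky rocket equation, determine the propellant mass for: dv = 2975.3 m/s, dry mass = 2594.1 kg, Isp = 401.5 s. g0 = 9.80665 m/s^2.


ve = Isp * g0 = 401.5 * 9.80665 = 3937.369975 m/s
mass ratio = exp(dv/ve) = exp(2975.3/3937.369975) = 2.12900918
m_prop = m_dry * (mr - 1) = 2594.1 * (2.12900918 - 1)
m_prop = 2928.7627 kg

2928.7627 kg


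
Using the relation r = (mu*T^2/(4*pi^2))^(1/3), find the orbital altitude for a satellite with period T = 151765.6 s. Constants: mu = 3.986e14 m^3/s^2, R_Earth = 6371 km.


T = 151765.6 s
r = (mu*T^2/(4*pi^2))^(1/3) = (3.986e14 * 151765.6^2 / (4*pi^2))^(1/3)
r = 6.1495228e+07 m = 61495.2278 km
alt = r - R_E = 61495.2278 - 6371 = 55124.2278 km

55124.2278 km


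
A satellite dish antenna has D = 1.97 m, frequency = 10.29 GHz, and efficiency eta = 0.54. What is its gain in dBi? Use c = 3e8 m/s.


lambda = c/f = 3e8 / 1.029e+10 = 0.02915452 m
G = eta*(pi*D/lambda)^2 = 0.54*(pi*1.97/0.02915452)^2
G = 24334.0389 (linear)
G = 10*log10(24334.0389) = 43.8621 dBi

43.8621 dBi


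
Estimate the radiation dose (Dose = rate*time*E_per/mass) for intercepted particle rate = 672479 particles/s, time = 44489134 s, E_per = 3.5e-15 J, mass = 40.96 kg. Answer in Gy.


Total energy deposited = rate * time * E_per
  = 672479 * 44489134 * 3.5e-15 = 0.104713 J
Dose = E_total / mass = 0.104713 / 40.96
Dose = 0.00255647 Gy

0.0026 Gy


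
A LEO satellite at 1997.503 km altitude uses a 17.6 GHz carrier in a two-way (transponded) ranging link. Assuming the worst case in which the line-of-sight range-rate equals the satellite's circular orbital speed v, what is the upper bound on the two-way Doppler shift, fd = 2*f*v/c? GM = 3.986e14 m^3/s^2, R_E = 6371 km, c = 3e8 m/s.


r = 8.368503e+06 m
v = sqrt(mu/r) = 6901.5201 m/s (worst-case radial velocity)
f = 17.6 GHz = 1.76e+10 Hz
fd = 2*f*v/c = 2*1.76e+10*6901.5201/3.0e+08
fd = 809778.3620 Hz

809778.3620 Hz


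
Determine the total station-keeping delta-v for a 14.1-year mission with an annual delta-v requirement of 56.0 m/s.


dV = rate * years = 56.0 * 14.1
dV = 789.6000 m/s

789.6000 m/s


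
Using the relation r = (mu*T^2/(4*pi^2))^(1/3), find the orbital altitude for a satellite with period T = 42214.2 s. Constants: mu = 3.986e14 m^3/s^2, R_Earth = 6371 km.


T = 42214.2 s
r = (mu*T^2/(4*pi^2))^(1/3) = (3.986e14 * 42214.2^2 / (4*pi^2))^(1/3)
r = 2.6203837e+07 m = 26203.8373 km
alt = r - R_E = 26203.8373 - 6371 = 19832.8373 km

19832.8373 km


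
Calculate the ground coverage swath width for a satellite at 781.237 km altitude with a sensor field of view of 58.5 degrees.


FOV = 58.5 deg = 1.0210 rad
swath = 2 * alt * tan(FOV/2) = 2 * 781.237 * tan(0.5105088)
swath = 2 * 781.237 * 0.5600269
swath = 875.0275 km

875.0275 km


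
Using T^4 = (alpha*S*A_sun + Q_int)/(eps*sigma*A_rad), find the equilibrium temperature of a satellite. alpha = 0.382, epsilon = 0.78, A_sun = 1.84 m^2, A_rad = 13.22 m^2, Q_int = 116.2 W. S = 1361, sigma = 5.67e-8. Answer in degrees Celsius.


Numerator = alpha*S*A_sun + Q_int = 0.382*1361*1.84 + 116.2 = 1072.8197 W
Denominator = eps*sigma*A_rad = 0.78*5.67e-8*13.22 = 5.8466772e-07 W/K^4
T^4 = 1.834922e+09 K^4
T = 206.9686 K = -66.1814 C

-66.1814 degrees Celsius


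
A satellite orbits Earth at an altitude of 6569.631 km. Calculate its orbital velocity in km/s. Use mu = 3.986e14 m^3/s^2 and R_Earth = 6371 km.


r = R_E + alt = 6371.0 + 6569.631 = 12940.6310 km = 1.2940631e+07 m
v = sqrt(mu/r) = sqrt(3.986e14 / 1.2940631e+07) = 5549.9736 m/s = 5.5500 km/s

5.5500 km/s


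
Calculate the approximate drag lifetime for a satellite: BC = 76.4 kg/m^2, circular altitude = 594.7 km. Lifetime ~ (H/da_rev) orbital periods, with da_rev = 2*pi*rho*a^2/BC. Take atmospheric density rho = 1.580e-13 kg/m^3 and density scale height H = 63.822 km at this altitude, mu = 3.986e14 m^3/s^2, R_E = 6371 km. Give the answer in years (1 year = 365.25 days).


a = R_E + alt = 6965.7000 km = 6.9657e+06 m
da_rev = 2*pi*rho*a^2/BC = 2*pi*1.580e-13*(6.9657e+06)^2/76.4 = 0.630482635 m per revolution
N = H/da_rev = 63822.0000 m / 0.630482635 m = 101227.2131 revolutions
P = 2*pi*sqrt(a^3/mu) = 5785.7328 s
lifetime = N*P = 101227.2131 * 5785.7328 = 5.856736e+08 s = 6778.6297 days
years = 6778.6297 / 365.25 = 18.5589 years

18.5589 years


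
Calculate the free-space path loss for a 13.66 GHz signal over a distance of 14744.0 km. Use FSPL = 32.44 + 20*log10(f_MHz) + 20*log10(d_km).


f = 13.66 GHz = 13660.0000 MHz
d = 14744.0 km
FSPL = 32.44 + 20*log10(13660.0000) + 20*log10(14744.0)
FSPL = 32.44 + 82.7090 + 83.3723
FSPL = 198.5213 dB

198.5213 dB


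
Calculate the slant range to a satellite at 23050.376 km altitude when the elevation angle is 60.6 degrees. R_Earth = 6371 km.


h = 23050.376 km, el = 60.6 deg
d = -R_E*sin(el) + sqrt((R_E*sin(el))^2 + 2*R_E*h + h^2)
d = -6371.0000*sin(1.0577) + sqrt((6371.0000*0.8712138)^2 + 2*6371.0000*23050.376 + 23050.376^2)
d = 23704.1684 km

23704.1684 km


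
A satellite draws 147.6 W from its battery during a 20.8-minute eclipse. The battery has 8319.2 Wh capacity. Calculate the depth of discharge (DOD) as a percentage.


E_used = P * t / 60 = 147.6 * 20.8 / 60 = 51.1680 Wh
DOD = E_used / E_total * 100 = 51.1680 / 8319.2 * 100
DOD = 0.6150591 %

0.6151 %


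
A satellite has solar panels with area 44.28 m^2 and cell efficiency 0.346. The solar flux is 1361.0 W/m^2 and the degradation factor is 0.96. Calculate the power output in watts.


P = area * eta * S * degradation
P = 44.28 * 0.346 * 1361.0 * 0.96
P = 20017.6490 W

20017.6490 W


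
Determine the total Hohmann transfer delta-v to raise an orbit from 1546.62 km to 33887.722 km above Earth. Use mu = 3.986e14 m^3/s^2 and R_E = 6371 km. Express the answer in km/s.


r1 = 7917.6200 km = 7.91762e+06 m
r2 = 40258.7220 km = 4.0258722e+07 m
dv1 = sqrt(mu/r1)*(sqrt(2*r2/(r1+r2)) - 1) = 2077.4376 m/s
dv2 = sqrt(mu/r2)*(1 - sqrt(2*r1/(r1+r2))) = 1342.5893 m/s
total dv = |dv1| + |dv2| = 2077.4376 + 1342.5893 = 3420.0269 m/s = 3.4200 km/s

3.4200 km/s


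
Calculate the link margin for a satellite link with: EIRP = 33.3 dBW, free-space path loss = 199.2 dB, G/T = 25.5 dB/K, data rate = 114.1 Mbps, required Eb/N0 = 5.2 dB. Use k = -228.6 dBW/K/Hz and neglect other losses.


C/N0 = EIRP - FSPL + G/T - k = 33.3 - 199.2 + 25.5 - (-228.6)
C/N0 = 88.2000 dB-Hz
R_b = 114.1 Mbps = 1.141e+08 bps -> 10*log10(R_b) = 80.5729 dB-Hz
Eb/N0 = C/N0 - 10*log10(R_b) = 88.2000 - 80.5729 = 7.6271 dB
Margin = Eb/N0 - Eb/N0_req = 7.6271 - 5.2 = 2.4271 dB (link closes)

2.4271 dB


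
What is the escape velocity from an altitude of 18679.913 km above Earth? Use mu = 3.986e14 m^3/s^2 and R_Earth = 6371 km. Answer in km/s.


r = 6371.0 + 18679.913 = 25050.9130 km = 2.5050913e+07 m
v_esc = sqrt(2*mu/r) = sqrt(2*3.986e14 / 2.5050913e+07)
v_esc = 5641.2048 m/s = 5.6412 km/s

5.6412 km/s


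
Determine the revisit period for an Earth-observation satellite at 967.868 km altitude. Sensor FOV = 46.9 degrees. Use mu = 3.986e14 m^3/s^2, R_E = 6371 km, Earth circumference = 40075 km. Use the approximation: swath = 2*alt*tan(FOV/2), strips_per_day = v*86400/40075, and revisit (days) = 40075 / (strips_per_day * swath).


swath = 2*967.868*tan(0.4092797) = 839.6741 km
v = sqrt(mu/r) = 7369.7730 m/s = 7.3698 km/s
strips/day = v*86400/40075 = 7.3698*86400/40075 = 15.8889
coverage/day = strips * swath = 15.8889 * 839.6741 = 13341.5130 km
revisit = 40075 / 13341.5130 = 3.0038 days

3.0038 days


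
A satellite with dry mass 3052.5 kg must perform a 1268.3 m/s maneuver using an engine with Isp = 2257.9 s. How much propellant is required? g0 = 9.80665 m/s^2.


ve = Isp * g0 = 2257.9 * 9.80665 = 22142.435035 m/s
mass ratio = exp(dv/ve) = exp(1268.3/22142.435035) = 1.05895138
m_prop = m_dry * (mr - 1) = 3052.5 * (1.05895138 - 1)
m_prop = 179.9491 kg

179.9491 kg


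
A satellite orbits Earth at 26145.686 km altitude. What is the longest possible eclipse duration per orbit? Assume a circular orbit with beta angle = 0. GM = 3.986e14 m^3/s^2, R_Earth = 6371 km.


r = 32516.6860 km
T = 972.5667 min
Eclipse fraction = arcsin(R_E/r)/pi = arcsin(6371.0000/32516.6860)/pi
= arcsin(0.1959302)/pi = 0.06277259
Eclipse duration = 0.06277259 * 972.5667 = 61.0505 min

61.0505 minutes


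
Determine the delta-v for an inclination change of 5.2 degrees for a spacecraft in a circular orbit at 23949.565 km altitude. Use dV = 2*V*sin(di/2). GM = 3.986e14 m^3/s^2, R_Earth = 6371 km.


r = 30320.5650 km = 3.0320565e+07 m
V = sqrt(mu/r) = 3625.7679 m/s
di = 5.2 deg = 0.09075712 rad
dV = 2*V*sin(di/2) = 2*3625.7679*sin(0.04537856)
dV = 328.9513 m/s = 0.3289513 km/s

0.3290 km/s


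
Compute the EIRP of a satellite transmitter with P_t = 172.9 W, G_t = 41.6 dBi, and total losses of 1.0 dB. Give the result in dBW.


Pt = 172.9 W = 22.3779 dBW
EIRP = Pt_dBW + Gt - losses = 22.3779 + 41.6 - 1.0 = 62.9779 dBW

62.9779 dBW


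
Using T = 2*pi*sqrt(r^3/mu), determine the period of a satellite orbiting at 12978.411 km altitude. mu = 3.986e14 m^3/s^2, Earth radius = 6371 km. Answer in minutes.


r = 19349.4110 km = 1.9349411e+07 m
T = 2*pi*sqrt(r^3/mu) = 2*pi*sqrt(7.2444138e+21 / 3.986e14)
T = 26786.3072 s = 446.4385 min

446.4385 minutes


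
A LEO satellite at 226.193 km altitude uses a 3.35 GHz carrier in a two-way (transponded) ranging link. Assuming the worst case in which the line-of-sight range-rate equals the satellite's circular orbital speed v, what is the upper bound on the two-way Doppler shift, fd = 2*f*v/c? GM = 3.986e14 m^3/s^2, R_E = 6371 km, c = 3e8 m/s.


r = 6.597193e+06 m
v = sqrt(mu/r) = 7773.0069 m/s (worst-case radial velocity)
f = 3.35 GHz = 3.35e+09 Hz
fd = 2*f*v/c = 2*3.35e+09*7773.0069/3.0e+08
fd = 173597.1538 Hz

173597.1538 Hz


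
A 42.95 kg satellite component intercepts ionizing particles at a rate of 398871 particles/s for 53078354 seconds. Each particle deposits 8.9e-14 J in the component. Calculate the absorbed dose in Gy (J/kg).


Total energy deposited = rate * time * E_per
  = 398871 * 53078354 * 8.9e-14 = 1.8843 J
Dose = E_total / mass = 1.8843 / 42.95
Dose = 0.04387092 Gy

0.0439 Gy


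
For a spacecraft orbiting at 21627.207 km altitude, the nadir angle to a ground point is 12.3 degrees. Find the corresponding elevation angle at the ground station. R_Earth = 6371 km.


r = R_E + alt = 27998.2070 km
Law of sines in the satellite / Earth-center / ground-point triangle:
  sin(nadir)/R_E = sin(90 + el)/r  =>  cos(el) = (r/R_E)*sin(nadir)
cos(el) = (27998.2070 / 6371.0000) * sin(12.3 deg) = 0.9361904
el = arccos(0.9361904) = 20.5787 deg
(Earth-central angle = 90 - nadir - el = 57.1213 deg)

20.5787 degrees


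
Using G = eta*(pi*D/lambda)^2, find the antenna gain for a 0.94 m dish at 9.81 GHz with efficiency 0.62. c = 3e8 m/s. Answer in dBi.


lambda = c/f = 3e8 / 9.81e+09 = 0.03058104 m
G = eta*(pi*D/lambda)^2 = 0.62*(pi*0.94/0.03058104)^2
G = 5781.5282 (linear)
G = 10*log10(5781.5282) = 37.6204 dBi

37.6204 dBi


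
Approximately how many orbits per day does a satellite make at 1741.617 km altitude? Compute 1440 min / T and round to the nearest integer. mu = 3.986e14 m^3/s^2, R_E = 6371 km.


r = 8.112617e+06 m
T = 2*pi*sqrt(r^3/mu) = 7271.9801 s = 121.1997 min
revs/day = 1440 / 121.1997 = 11.8812
Rounded: 12 revolutions per day

12 revolutions per day


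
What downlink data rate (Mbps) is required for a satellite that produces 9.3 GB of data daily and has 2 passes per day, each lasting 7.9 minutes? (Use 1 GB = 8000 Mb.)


total contact time = 2 * 7.9 * 60 = 948.0000 s
data = 9.3 GB = 74400.0000 Mb
rate = 74400.0000 / 948.0000 = 78.4810 Mbps

78.4810 Mbps


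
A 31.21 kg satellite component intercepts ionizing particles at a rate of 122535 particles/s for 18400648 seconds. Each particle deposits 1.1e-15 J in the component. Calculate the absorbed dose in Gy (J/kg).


Total energy deposited = rate * time * E_per
  = 122535 * 18400648 * 1.1e-15 = 0.002480196 J
Dose = E_total / mass = 0.002480196 / 31.21
Dose = 7.9467983e-05 Gy

7.9468e-05 Gy


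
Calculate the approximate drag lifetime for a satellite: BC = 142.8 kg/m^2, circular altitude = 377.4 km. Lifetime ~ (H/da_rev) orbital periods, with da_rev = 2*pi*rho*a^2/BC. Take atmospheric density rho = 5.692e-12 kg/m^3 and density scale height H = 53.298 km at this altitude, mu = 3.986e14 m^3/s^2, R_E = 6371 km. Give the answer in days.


a = R_E + alt = 6748.4000 km = 6.7484e+06 m
da_rev = 2*pi*rho*a^2/BC = 2*pi*5.692e-12*(6.7484e+06)^2/142.8 = 11.405601 m per revolution
N = H/da_rev = 53298.0000 m / 11.405601 m = 4672.9671 revolutions
P = 2*pi*sqrt(a^3/mu) = 5517.1202 s
lifetime = N*P = 4672.9671 * 5517.1202 = 2.5781321e+07 s = 298.3949 days

298.3949 days


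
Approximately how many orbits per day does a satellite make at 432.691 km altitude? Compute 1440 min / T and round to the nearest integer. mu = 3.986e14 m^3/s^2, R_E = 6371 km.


r = 6.803691e+06 m
T = 2*pi*sqrt(r^3/mu) = 5585.0632 s = 93.0844 min
revs/day = 1440 / 93.0844 = 15.4698
Rounded: 15 revolutions per day

15 revolutions per day


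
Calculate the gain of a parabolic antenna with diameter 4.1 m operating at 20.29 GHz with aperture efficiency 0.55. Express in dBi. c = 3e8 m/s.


lambda = c/f = 3e8 / 2.029e+10 = 0.01478561 m
G = eta*(pi*D/lambda)^2 = 0.55*(pi*4.1/0.01478561)^2
G = 417399.3159 (linear)
G = 10*log10(417399.3159) = 56.2055 dBi

56.2055 dBi


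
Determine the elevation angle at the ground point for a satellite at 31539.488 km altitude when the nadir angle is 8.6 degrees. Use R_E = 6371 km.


r = R_E + alt = 37910.4880 km
Law of sines in the satellite / Earth-center / ground-point triangle:
  sin(nadir)/R_E = sin(90 + el)/r  =>  cos(el) = (r/R_E)*sin(nadir)
cos(el) = (37910.4880 / 6371.0000) * sin(8.6 deg) = 0.8898066
el = arccos(0.8898066) = 27.1510 deg
(Earth-central angle = 90 - nadir - el = 54.2490 deg)

27.1510 degrees


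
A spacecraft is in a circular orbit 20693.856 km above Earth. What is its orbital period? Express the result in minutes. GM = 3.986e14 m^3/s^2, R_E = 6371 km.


r = 27064.8560 km = 2.7064856e+07 m
T = 2*pi*sqrt(r^3/mu) = 2*pi*sqrt(1.9825181e+22 / 3.986e14)
T = 44311.8419 s = 738.5307 min

738.5307 minutes


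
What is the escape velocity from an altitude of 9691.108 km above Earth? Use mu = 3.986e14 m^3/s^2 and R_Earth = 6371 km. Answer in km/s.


r = 6371.0 + 9691.108 = 16062.1080 km = 1.6062108e+07 m
v_esc = sqrt(2*mu/r) = sqrt(2*3.986e14 / 1.6062108e+07)
v_esc = 7045.0223 m/s = 7.0450 km/s

7.0450 km/s


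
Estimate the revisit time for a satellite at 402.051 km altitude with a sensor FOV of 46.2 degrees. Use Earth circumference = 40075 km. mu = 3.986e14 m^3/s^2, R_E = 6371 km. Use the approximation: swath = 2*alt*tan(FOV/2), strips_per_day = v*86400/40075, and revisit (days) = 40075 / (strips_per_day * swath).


swath = 2*402.051*tan(0.4031711) = 342.9786 km
v = sqrt(mu/r) = 7671.4326 m/s = 7.6714 km/s
strips/day = v*86400/40075 = 7.6714*86400/40075 = 16.5393
coverage/day = strips * swath = 16.5393 * 342.9786 = 5672.6197 km
revisit = 40075 / 5672.6197 = 7.0646 days

7.0646 days


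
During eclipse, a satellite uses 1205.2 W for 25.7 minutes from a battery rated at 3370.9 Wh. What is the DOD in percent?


E_used = P * t / 60 = 1205.2 * 25.7 / 60 = 516.2273 Wh
DOD = E_used / E_total * 100 = 516.2273 / 3370.9 * 100
DOD = 15.3142 %

15.3142 %


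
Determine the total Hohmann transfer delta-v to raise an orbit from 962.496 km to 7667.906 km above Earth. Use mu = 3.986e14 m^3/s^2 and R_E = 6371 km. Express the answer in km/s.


r1 = 7333.4960 km = 7.333496e+06 m
r2 = 14038.9060 km = 1.4038906e+07 m
dv1 = sqrt(mu/r1)*(sqrt(2*r2/(r1+r2)) - 1) = 1077.7495 m/s
dv2 = sqrt(mu/r2)*(1 - sqrt(2*r1/(r1+r2))) = 914.3261 m/s
total dv = |dv1| + |dv2| = 1077.7495 + 914.3261 = 1992.0756 m/s = 1.9921 km/s

1.9921 km/s
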